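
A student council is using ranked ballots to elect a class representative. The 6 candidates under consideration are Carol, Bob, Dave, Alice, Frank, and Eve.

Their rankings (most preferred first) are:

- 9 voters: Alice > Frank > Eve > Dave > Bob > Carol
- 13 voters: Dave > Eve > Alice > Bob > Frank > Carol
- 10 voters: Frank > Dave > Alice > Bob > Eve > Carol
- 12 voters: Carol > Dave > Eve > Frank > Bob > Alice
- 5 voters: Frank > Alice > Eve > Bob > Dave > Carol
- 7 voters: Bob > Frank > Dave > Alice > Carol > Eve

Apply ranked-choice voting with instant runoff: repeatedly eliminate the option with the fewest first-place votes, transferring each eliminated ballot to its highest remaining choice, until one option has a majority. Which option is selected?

Round 1: Frank 15, Dave 13, Carol 12, Alice 9, Bob 7, Eve 0. Eve has the fewest and is eliminated.
Round 2: Frank 15, Dave 13, Carol 12, Alice 9, Bob 7. Bob has the fewest and is eliminated.
Round 3: Frank 22, Dave 13, Carol 12, Alice 9. Alice has the fewest and is eliminated.
Round 4: Frank 31, Dave 13, Carol 12. Frank has a majority.

Frank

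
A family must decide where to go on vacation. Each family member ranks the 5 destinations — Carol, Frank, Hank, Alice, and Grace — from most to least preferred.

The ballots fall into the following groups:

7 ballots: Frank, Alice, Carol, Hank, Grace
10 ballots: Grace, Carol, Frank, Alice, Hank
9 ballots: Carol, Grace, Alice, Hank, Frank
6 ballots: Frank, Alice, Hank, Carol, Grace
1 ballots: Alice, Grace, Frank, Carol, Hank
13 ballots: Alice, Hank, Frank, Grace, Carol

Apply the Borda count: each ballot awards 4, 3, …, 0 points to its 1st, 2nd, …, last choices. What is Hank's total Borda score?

67

Borda scores:
  Carol: 7·2 + 10·3 + 9·4 + 6·1 + 1 + 13·0 = 87
  Frank: 7·4 + 10·2 + 9·0 + 6·4 + 2 + 13·2 = 100
  Hank: 7·1 + 10·0 + 9·1 + 6·2 + 0 + 13·3 = 67
  Alice: 7·3 + 10·1 + 9·2 + 6·3 + 4 + 13·4 = 123
  Grace: 7·0 + 10·4 + 9·3 + 6·0 + 3 + 13·1 = 83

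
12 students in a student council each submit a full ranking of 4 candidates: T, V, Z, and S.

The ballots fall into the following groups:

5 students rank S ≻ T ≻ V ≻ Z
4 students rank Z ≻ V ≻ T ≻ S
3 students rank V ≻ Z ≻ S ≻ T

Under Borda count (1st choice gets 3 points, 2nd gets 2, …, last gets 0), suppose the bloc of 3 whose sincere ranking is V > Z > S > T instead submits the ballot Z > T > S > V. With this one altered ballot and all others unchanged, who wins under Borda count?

Borda totals with the altered ballot: T 20, V 13, Z 21, S 18.
The switch changes the winner from V to Z.

Z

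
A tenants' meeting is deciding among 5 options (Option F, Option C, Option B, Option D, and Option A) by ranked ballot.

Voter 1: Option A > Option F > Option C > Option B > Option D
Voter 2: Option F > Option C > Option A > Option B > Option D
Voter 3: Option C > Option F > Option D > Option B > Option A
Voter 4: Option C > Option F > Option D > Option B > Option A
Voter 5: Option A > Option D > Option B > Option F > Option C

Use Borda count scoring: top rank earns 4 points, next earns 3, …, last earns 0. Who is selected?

Option F

Borda scores:
  Option F: 3 + 4 + 3 + 3 + 1 = 14
  Option C: 2 + 3 + 4 + 4 + 0 = 13
  Option B: 1 + 1 + 1 + 1 + 2 = 6
  Option D: 0 + 0 + 2 + 2 + 3 = 7
  Option A: 4 + 2 + 0 + 0 + 4 = 10
Option F has the highest total.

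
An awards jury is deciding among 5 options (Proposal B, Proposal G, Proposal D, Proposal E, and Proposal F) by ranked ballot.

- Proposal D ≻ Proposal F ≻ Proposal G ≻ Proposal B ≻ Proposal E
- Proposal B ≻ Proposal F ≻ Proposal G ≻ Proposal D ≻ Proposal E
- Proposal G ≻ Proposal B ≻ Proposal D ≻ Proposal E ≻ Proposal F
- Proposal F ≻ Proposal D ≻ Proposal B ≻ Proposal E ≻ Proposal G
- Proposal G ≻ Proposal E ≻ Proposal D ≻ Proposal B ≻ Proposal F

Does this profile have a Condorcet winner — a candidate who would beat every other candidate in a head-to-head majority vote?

Head-to-head results (5 voters total):
Proposal B vs Proposal G: Proposal G wins 3–2.
Proposal B vs Proposal D: Proposal D wins 3–2.
Proposal B vs Proposal E: Proposal B wins 4–1.
Proposal B vs Proposal F: Proposal B wins 3–2.
Proposal G vs Proposal D: Proposal G wins 3–2.
Proposal G vs Proposal E: Proposal G wins 4–1.
Proposal G vs Proposal F: Proposal F wins 3–2.
Proposal D vs Proposal E: Proposal D wins 4–1.
Proposal D vs Proposal F: Proposal D wins 3–2.
Proposal E vs Proposal F: Proposal F wins 3–2.
No candidate beats all others: Proposal B beats Proposal F beats Proposal G beats Proposal B, a majority cycle.

No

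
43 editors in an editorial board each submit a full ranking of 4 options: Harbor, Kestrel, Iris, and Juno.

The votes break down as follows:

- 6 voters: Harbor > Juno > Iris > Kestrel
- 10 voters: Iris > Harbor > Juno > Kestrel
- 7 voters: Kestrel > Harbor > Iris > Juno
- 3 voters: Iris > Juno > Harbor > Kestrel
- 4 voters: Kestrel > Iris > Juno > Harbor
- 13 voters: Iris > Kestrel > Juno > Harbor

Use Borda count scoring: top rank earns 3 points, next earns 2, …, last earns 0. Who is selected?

Iris

Borda scores:
  Harbor: 6·3 + 10·2 + 7·2 + 3·1 + 4·0 + 13·0 = 55
  Kestrel: 6·0 + 10·0 + 7·3 + 3·0 + 4·3 + 13·2 = 59
  Iris: 6·1 + 10·3 + 7·1 + 3·3 + 4·2 + 13·3 = 99
  Juno: 6·2 + 10·1 + 7·0 + 3·2 + 4·1 + 13·1 = 45
Iris has the highest total.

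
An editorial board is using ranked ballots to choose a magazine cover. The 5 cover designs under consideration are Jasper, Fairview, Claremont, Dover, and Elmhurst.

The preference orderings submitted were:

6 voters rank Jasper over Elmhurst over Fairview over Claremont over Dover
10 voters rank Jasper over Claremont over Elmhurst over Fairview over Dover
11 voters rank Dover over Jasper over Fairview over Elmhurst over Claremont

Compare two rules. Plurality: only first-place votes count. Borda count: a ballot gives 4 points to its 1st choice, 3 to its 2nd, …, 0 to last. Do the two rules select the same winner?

Yes

Plurality first-place counts: Jasper 16, Fairview 0, Claremont 0, Dover 11, Elmhurst 0 → Jasper.
Borda totals: Jasper 97, Fairview 44, Claremont 36, Dover 44, Elmhurst 49 → Jasper.
The two rules agree on Jasper.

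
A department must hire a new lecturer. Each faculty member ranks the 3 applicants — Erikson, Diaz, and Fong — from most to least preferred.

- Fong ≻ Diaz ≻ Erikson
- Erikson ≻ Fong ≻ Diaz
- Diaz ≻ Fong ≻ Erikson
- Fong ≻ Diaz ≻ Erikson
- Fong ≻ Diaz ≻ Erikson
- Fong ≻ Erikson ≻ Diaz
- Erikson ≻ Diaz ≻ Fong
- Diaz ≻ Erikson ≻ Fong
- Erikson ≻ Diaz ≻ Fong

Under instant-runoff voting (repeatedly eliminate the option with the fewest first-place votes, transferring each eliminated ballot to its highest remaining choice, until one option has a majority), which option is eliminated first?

Diaz

Round 1: Fong 4, Erikson 3, Diaz 2. Diaz has the fewest and is eliminated.
Round 2: Fong 5, Erikson 4. Fong has a majority.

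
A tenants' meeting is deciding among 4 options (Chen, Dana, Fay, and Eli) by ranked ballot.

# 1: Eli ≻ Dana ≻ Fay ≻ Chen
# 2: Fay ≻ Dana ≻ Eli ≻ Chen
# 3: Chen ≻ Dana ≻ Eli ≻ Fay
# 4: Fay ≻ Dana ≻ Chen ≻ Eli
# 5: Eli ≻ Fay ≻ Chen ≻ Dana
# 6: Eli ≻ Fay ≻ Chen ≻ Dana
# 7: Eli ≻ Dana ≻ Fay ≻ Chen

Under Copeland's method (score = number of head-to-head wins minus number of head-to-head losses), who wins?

Eli

Pairwise results:
  Chen vs Dana: Dana wins 4–3.
  Chen vs Fay: Fay wins 6–1.
  Chen vs Eli: Eli wins 5–2.
  Dana vs Fay: Fay wins 4–3.
  Dana vs Eli: Eli wins 4–3.
  Fay vs Eli: Eli wins 5–2.
Copeland scores (wins − losses):
  Chen: 0 − 3 = -3
  Dana: 1 − 2 = -1
  Fay: 2 − 1 = 1
  Eli: 3 − 0 = 3
Eli has the best Copeland score.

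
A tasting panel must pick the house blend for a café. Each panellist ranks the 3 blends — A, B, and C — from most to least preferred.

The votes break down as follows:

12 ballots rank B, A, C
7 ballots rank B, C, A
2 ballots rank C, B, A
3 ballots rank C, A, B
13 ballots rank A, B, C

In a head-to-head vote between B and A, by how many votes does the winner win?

5

Ballots ranking B above A: 12+7+2 = 21.
Ballots ranking A above B: 3+13 = 16.
B wins 21–16, a margin of 5.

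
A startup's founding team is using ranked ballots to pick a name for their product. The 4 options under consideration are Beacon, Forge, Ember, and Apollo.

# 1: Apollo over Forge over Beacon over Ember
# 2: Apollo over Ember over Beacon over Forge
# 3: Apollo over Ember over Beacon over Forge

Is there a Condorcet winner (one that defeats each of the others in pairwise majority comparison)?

Yes

Head-to-head results (3 voters total):
Beacon vs Forge: Beacon wins 2–1.
Beacon vs Ember: Ember wins 2–1.
Beacon vs Apollo: Apollo wins 3–0.
Forge vs Ember: Ember wins 2–1.
Forge vs Apollo: Apollo wins 3–0.
Ember vs Apollo: Apollo wins 3–0.
Apollo beats each rival — Beacon (3–0), Forge (3–0), Ember (3–0) — so Apollo is the Condorcet winner.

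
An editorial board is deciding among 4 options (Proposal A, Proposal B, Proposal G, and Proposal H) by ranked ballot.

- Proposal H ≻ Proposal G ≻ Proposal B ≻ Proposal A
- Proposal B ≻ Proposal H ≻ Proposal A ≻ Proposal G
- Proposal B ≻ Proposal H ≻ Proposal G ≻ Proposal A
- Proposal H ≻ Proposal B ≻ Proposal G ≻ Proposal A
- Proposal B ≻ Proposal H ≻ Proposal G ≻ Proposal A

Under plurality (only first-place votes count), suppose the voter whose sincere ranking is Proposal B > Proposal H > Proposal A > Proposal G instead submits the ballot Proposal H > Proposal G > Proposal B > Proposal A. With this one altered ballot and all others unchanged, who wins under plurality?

Proposal H

First-place totals with the altered ballot: Proposal A 0, Proposal B 2, Proposal G 0, Proposal H 3.
The switch changes the winner from Proposal B to Proposal H.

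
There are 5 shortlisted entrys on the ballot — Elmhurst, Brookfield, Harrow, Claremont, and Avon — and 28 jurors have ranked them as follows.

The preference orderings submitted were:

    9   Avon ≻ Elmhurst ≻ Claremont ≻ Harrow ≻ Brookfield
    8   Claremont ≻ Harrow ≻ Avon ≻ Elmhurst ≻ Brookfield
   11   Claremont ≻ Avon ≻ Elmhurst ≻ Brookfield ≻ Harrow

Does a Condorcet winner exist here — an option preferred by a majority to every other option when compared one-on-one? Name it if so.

Claremont

Head-to-head results (28 voters total):
Elmhurst vs Brookfield: Elmhurst wins 28–0.
Elmhurst vs Harrow: Elmhurst wins 20–8.
Elmhurst vs Claremont: Claremont wins 19–9.
Elmhurst vs Avon: Avon wins 28–0.
Brookfield vs Harrow: Harrow wins 17–11.
Brookfield vs Claremont: Claremont wins 28–0.
Brookfield vs Avon: Avon wins 28–0.
Harrow vs Claremont: Claremont wins 28–0.
Harrow vs Avon: Avon wins 20–8.
Claremont vs Avon: Claremont wins 19–9.
Claremont beats each rival — Elmhurst (19–9), Brookfield (28–0), Harrow (28–0), Avon (19–9) — so Claremont is the Condorcet winner.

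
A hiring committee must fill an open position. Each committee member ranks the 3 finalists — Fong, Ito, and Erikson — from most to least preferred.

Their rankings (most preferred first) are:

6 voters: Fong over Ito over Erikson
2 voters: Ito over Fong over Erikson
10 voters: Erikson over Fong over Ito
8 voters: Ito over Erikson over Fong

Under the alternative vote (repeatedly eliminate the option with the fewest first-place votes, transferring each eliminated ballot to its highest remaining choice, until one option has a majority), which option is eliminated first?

Round 1: Ito 10, Erikson 10, Fong 6. Fong has the fewest and is eliminated.
Round 2: Ito 16, Erikson 10. Ito has a majority.

Fong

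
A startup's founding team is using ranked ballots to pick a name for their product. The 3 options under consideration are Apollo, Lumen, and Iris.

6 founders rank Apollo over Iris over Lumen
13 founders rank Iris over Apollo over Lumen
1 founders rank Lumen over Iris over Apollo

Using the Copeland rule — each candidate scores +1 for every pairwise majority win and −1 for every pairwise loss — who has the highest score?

Pairwise results:
  Apollo vs Lumen: Apollo wins 19–1.
  Apollo vs Iris: Iris wins 14–6.
  Lumen vs Iris: Iris wins 19–1.
Copeland scores (wins − losses):
  Apollo: 1 − 1 = 0
  Lumen: 0 − 2 = -2
  Iris: 2 − 0 = 2
Iris has the best Copeland score.

Iris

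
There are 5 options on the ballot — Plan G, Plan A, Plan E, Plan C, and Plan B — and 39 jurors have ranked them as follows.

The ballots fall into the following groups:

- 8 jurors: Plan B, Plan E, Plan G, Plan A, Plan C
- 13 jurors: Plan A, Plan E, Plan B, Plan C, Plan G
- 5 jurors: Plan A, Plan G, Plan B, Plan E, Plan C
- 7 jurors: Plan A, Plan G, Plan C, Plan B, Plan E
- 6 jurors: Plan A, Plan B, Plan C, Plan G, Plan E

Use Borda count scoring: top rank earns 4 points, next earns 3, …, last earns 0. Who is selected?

Borda scores:
  Plan G: 8·2 + 13·0 + 5·3 + 7·3 + 6·1 = 58
  Plan A: 8·1 + 13·4 + 5·4 + 7·4 + 6·4 = 132
  Plan E: 8·3 + 13·3 + 5·1 + 7·0 + 6·0 = 68
  Plan C: 8·0 + 13·1 + 5·0 + 7·2 + 6·2 = 39
  Plan B: 8·4 + 13·2 + 5·2 + 7·1 + 6·3 = 93
Plan A has the highest total.

Plan A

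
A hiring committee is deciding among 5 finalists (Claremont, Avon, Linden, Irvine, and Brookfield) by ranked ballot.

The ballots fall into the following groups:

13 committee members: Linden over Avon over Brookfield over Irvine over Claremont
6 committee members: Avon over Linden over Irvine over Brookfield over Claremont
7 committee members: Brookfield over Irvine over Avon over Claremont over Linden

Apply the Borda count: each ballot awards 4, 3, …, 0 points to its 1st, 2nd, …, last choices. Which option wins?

Borda scores:
  Claremont: 13·0 + 6·0 + 7·1 = 7
  Avon: 13·3 + 6·4 + 7·2 = 77
  Linden: 13·4 + 6·3 + 7·0 = 70
  Irvine: 13·1 + 6·2 + 7·3 = 46
  Brookfield: 13·2 + 6·1 + 7·4 = 60
Avon has the highest total.

Avon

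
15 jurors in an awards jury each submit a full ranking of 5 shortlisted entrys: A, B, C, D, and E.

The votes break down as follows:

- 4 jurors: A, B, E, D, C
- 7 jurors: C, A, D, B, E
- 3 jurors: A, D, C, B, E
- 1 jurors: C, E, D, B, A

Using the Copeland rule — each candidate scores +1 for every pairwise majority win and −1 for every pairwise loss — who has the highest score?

C

Pairwise results:
  A vs B: A wins 14–1.
  A vs C: C wins 8–7.
  A vs D: A wins 14–1.
  A vs E: A wins 14–1.
  B vs C: C wins 11–4.
  B vs D: D wins 11–4.
  B vs E: B wins 14–1.
  C vs D: C wins 8–7.
  C vs E: C wins 11–4.
  D vs E: D wins 10–5.
Copeland scores (wins − losses):
  A: 3 − 1 = 2
  B: 1 − 3 = -2
  C: 4 − 0 = 4
  D: 2 − 2 = 0
  E: 0 − 4 = -4
C has the best Copeland score.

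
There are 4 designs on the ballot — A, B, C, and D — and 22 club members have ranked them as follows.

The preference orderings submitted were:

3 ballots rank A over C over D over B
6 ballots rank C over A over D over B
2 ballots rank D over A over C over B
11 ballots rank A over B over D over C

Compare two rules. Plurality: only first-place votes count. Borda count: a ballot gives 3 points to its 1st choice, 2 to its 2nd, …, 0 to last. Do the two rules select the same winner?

Yes

Plurality first-place counts: A 14, B 0, C 6, D 2 → A.
Borda totals: A 58, B 22, C 26, D 26 → A.
The two rules agree on A.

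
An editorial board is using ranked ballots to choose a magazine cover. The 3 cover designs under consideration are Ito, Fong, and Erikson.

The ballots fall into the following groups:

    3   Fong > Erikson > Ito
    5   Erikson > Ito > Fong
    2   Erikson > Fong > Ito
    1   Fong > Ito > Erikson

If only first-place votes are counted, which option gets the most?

Erikson

First-place vote totals:
  Ito: 0
  Fong: 4
  Erikson: 7
Erikson has the most first-place votes.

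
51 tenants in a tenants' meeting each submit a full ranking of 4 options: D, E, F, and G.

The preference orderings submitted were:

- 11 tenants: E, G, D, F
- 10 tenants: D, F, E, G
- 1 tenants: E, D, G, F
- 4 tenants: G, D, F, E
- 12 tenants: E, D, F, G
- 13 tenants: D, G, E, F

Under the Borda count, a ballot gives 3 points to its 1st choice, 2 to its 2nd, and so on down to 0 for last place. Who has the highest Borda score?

Borda scores:
  D: 11·1 + 10·3 + 2 + 4·2 + 12·2 + 13·3 = 114
  E: 11·3 + 10·1 + 3 + 4·0 + 12·3 + 13·1 = 95
  F: 11·0 + 10·2 + 0 + 4·1 + 12·1 + 13·0 = 36
  G: 11·2 + 10·0 + 1 + 4·3 + 12·0 + 13·2 = 61
D has the highest total.

D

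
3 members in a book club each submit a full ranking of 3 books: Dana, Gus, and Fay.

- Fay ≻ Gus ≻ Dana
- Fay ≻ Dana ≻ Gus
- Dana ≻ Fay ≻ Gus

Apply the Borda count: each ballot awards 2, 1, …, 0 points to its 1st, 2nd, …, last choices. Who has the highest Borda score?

Fay

Borda scores:
  Dana: 0 + 1 + 2 = 3
  Gus: 1 + 0 + 0 = 1
  Fay: 2 + 2 + 1 = 5
Fay has the highest total.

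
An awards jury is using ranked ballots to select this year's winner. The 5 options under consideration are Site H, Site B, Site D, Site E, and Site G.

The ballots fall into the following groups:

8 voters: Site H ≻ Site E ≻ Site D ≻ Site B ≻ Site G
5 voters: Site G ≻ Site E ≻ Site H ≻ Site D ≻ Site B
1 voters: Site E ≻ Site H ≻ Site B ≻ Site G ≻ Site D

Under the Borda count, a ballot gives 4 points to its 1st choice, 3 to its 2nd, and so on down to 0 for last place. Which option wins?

Site H

Borda scores:
  Site H: 8·4 + 5·2 + 3 = 45
  Site B: 8·1 + 5·0 + 2 = 10
  Site D: 8·2 + 5·1 + 0 = 21
  Site E: 8·3 + 5·3 + 4 = 43
  Site G: 8·0 + 5·4 + 1 = 21
Site H has the highest total.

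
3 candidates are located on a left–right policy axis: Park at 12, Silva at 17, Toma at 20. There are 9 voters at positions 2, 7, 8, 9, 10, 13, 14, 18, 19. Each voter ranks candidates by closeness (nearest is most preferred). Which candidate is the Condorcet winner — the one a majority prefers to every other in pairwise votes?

Park

With single-peaked preferences on a line, the Condorcet winner is the candidate closest to the median voter.
The median voter (position 10) is closest to Park at 12.
Check: Park vs Toma — voters closer to Park: 7 of 9.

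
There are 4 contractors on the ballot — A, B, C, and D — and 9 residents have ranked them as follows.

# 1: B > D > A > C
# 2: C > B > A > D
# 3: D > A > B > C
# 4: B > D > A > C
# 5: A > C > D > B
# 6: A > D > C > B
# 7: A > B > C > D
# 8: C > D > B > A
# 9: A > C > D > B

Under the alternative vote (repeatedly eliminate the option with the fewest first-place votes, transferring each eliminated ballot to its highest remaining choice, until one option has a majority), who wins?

Round 1: A 4, B 2, C 2, D 1. D has the fewest and is eliminated.
Round 2: A 5, B 2, C 2. A has a majority.

A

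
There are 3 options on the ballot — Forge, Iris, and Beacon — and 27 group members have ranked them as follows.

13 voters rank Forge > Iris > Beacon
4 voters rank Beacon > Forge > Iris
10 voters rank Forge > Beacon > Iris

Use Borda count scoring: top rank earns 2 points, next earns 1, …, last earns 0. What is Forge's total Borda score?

Borda scores:
  Forge: 13·2 + 4·1 + 10·2 = 50
  Iris: 13·1 + 4·0 + 10·0 = 13
  Beacon: 13·0 + 4·2 + 10·1 = 18

50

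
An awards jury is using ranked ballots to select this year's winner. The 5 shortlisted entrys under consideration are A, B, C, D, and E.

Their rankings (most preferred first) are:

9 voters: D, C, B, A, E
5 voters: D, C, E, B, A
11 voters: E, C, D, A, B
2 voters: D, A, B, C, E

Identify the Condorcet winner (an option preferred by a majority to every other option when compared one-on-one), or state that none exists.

Head-to-head results (27 voters total):
A vs B: B wins 14–13.
A vs C: C wins 25–2.
A vs D: D wins 27–0.
A vs E: E wins 16–11.
B vs C: C wins 25–2.
B vs D: D wins 27–0.
B vs E: E wins 16–11.
C vs D: D wins 16–11.
C vs E: C wins 16–11.
D vs E: D wins 16–11.
D beats each rival — A (27–0), B (27–0), C (16–11), E (16–11) — so D is the Condorcet winner.

D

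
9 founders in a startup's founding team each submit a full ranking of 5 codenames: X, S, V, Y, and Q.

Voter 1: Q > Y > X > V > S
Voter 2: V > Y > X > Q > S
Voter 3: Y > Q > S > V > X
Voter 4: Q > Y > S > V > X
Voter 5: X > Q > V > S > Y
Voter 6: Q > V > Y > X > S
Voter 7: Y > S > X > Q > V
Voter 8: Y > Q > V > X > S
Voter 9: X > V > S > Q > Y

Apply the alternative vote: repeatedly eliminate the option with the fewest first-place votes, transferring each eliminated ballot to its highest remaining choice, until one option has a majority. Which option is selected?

Round 1: Y 3, Q 3, X 2, V 1, S 0. S has the fewest and is eliminated.
Round 2: Y 3, Q 3, X 2, V 1. V has the fewest and is eliminated.
Round 3: Y 4, Q 3, X 2. X has the fewest and is eliminated.
Round 4: Q 5, Y 4. Q has a majority.

Q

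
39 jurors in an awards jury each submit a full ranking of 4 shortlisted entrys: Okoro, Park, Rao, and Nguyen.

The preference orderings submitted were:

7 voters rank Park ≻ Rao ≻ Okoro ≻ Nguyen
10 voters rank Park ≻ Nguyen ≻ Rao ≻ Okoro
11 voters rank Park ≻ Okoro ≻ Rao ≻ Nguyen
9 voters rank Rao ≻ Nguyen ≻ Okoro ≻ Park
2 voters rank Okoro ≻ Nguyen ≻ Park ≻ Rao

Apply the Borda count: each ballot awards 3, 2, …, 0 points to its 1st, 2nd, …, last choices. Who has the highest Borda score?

Borda scores:
  Okoro: 7·1 + 10·0 + 11·2 + 9·1 + 2·3 = 44
  Park: 7·3 + 10·3 + 11·3 + 9·0 + 2·1 = 86
  Rao: 7·2 + 10·1 + 11·1 + 9·3 + 2·0 = 62
  Nguyen: 7·0 + 10·2 + 11·0 + 9·2 + 2·2 = 42
Park has the highest total.

Park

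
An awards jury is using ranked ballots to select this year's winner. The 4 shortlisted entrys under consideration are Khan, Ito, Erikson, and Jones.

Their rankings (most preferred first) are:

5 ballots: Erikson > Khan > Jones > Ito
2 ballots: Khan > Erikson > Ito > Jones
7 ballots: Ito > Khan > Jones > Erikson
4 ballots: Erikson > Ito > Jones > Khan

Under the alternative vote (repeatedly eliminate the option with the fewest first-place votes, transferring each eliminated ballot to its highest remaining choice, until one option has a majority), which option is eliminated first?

Jones

Round 1: Erikson 9, Ito 7, Khan 2, Jones 0. Jones has the fewest and is eliminated.
Round 2: Erikson 9, Ito 7, Khan 2. Khan has the fewest and is eliminated.
Round 3: Erikson 11, Ito 7. Erikson has a majority.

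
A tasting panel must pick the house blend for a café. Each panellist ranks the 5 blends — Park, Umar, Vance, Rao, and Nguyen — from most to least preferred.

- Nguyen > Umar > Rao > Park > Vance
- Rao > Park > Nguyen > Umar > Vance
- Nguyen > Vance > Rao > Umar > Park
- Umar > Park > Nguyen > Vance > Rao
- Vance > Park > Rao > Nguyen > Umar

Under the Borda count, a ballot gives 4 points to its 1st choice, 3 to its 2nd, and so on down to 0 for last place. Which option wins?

Borda scores:
  Park: 1 + 3 + 0 + 3 + 3 = 10
  Umar: 3 + 1 + 1 + 4 + 0 = 9
  Vance: 0 + 0 + 3 + 1 + 4 = 8
  Rao: 2 + 4 + 2 + 0 + 2 = 10
  Nguyen: 4 + 2 + 4 + 2 + 1 = 13
Nguyen has the highest total.

Nguyen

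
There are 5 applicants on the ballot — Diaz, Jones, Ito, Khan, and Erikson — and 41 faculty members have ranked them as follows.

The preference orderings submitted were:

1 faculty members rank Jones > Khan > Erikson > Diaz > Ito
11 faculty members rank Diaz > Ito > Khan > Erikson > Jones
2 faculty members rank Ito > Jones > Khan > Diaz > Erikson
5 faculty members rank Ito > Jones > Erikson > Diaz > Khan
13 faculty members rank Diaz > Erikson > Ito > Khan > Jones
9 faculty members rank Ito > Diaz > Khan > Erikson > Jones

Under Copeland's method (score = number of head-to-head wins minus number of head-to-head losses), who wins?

Pairwise results:
  Diaz vs Jones: Diaz wins 33–8.
  Diaz vs Ito: Diaz wins 25–16.
  Diaz vs Khan: Diaz wins 38–3.
  Diaz vs Erikson: Diaz wins 35–6.
  Jones vs Ito: Ito wins 40–1.
  Jones vs Khan: Khan wins 33–8.
  Jones vs Erikson: Erikson wins 33–8.
  Ito vs Khan: Ito wins 40–1.
  Ito vs Erikson: Ito wins 27–14.
  Khan vs Erikson: Khan wins 23–18.
Copeland scores (wins − losses):
  Diaz: 4 − 0 = 4
  Jones: 0 − 4 = -4
  Ito: 3 − 1 = 2
  Khan: 2 − 2 = 0
  Erikson: 1 − 3 = -2
Diaz has the best Copeland score.

Diaz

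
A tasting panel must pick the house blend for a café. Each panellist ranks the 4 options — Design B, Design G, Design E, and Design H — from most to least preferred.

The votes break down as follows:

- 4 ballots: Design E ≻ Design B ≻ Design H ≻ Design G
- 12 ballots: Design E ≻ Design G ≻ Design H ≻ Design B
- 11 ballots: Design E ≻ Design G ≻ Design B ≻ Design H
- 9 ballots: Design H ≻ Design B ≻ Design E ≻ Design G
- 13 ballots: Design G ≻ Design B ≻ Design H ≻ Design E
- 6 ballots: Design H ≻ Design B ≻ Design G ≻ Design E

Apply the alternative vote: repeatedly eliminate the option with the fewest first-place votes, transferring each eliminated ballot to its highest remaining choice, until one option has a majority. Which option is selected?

Round 1: Design E 27, Design H 15, Design G 13, Design B 0. Design B has the fewest and is eliminated.
Round 2: Design E 27, Design H 15, Design G 13. Design G has the fewest and is eliminated.
Round 3: Design H 28, Design E 27. Design H has a majority.

Design H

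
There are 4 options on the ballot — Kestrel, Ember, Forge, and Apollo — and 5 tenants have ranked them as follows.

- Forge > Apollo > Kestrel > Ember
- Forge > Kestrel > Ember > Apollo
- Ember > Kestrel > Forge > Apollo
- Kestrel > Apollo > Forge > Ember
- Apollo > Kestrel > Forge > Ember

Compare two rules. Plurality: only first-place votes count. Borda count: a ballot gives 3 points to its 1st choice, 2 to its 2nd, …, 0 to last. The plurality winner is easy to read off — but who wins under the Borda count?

Plurality first-place counts: Kestrel 1, Ember 1, Forge 2, Apollo 1 → Forge.
Borda totals: Kestrel 10, Ember 4, Forge 9, Apollo 7 → Kestrel.

Kestrel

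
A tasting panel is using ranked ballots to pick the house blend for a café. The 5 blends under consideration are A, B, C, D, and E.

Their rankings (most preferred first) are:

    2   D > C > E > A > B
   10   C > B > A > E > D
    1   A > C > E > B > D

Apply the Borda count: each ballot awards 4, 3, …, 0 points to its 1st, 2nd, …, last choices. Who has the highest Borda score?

C

Borda scores:
  A: 2·1 + 10·2 + 4 = 26
  B: 2·0 + 10·3 + 1 = 31
  C: 2·3 + 10·4 + 3 = 49
  D: 2·4 + 10·0 + 0 = 8
  E: 2·2 + 10·1 + 2 = 16
C has the highest total.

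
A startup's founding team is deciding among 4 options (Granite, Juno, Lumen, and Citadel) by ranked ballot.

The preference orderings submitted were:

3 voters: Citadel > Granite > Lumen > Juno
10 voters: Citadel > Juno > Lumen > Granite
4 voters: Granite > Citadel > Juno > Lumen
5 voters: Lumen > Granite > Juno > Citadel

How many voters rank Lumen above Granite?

Ballots ranking Lumen above Granite: 10+5 = 15.
Ballots ranking Granite above Lumen: 3+4 = 7.
So 15 of 22 voters prefer Lumen to Granite.

15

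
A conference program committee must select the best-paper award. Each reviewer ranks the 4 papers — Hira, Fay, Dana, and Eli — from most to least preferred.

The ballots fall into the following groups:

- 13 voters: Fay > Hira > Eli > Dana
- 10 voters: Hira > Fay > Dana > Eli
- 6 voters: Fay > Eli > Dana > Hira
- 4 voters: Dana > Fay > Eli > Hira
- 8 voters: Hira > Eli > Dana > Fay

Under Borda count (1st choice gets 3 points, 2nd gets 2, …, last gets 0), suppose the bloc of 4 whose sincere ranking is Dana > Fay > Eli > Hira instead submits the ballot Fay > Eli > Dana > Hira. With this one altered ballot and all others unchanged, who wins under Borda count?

Fay

Borda totals with the altered ballot: Hira 80, Fay 89, Dana 28, Eli 49.
The winner is unchanged: still Fay.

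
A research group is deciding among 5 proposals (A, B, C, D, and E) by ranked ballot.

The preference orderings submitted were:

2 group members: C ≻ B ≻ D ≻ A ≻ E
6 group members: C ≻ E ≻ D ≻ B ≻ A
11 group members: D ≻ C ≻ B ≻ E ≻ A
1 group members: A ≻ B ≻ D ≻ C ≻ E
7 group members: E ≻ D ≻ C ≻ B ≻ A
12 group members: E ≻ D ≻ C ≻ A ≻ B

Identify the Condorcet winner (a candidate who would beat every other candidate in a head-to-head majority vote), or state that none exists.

Head-to-head results (39 voters total):
A vs B: B wins 26–13.
A vs C: C wins 38–1.
A vs D: D wins 38–1.
A vs E: E wins 36–3.
B vs C: C wins 38–1.
B vs D: D wins 36–3.
B vs E: E wins 25–14.
C vs D: D wins 31–8.
C vs E: C wins 20–19.
D vs E: E wins 25–14.
No candidate beats all others: C beats E beats D beats C, a majority cycle.

None — there is no Condorcet winner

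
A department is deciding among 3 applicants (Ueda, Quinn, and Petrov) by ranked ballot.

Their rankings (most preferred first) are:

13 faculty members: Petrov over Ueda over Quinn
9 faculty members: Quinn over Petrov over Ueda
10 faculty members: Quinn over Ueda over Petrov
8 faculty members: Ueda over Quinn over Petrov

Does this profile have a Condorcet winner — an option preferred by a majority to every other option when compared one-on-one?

No

Head-to-head results (40 voters total):
Ueda vs Quinn: Ueda wins 21–19.
Ueda vs Petrov: Petrov wins 22–18.
Quinn vs Petrov: Quinn wins 27–13.
No candidate beats all others: Ueda beats Quinn beats Petrov beats Ueda, a majority cycle.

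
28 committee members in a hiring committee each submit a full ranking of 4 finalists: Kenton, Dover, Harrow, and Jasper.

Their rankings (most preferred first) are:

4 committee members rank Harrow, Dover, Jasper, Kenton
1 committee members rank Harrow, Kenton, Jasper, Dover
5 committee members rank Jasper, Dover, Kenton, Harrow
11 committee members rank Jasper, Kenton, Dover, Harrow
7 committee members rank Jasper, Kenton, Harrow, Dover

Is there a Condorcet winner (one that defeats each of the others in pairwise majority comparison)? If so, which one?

Head-to-head results (28 voters total):
Kenton vs Dover: Kenton wins 19–9.
Kenton vs Harrow: Kenton wins 23–5.
Kenton vs Jasper: Jasper wins 27–1.
Dover vs Harrow: Dover wins 16–12.
Dover vs Jasper: Jasper wins 24–4.
Harrow vs Jasper: Jasper wins 23–5.
Jasper beats each rival — Kenton (27–1), Dover (24–4), Harrow (23–5) — so Jasper is the Condorcet winner.

Jasper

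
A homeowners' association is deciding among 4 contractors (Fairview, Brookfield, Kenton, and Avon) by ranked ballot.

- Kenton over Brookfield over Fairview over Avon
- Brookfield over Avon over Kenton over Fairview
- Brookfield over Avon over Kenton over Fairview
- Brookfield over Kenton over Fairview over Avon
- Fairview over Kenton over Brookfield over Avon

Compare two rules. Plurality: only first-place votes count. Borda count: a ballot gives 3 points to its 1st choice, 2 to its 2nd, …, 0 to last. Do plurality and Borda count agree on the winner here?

Yes

Plurality first-place counts: Fairview 1, Brookfield 3, Kenton 1, Avon 0 → Brookfield.
Borda totals: Fairview 5, Brookfield 12, Kenton 9, Avon 4 → Brookfield.
The two rules agree on Brookfield.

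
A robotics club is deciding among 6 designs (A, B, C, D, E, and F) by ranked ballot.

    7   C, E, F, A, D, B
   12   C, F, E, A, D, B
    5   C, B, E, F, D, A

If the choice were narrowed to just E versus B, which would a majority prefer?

E

Ballots ranking E above B: 7+12 = 19.
Ballots ranking B above E: 5.
E wins the head-to-head, 19–5.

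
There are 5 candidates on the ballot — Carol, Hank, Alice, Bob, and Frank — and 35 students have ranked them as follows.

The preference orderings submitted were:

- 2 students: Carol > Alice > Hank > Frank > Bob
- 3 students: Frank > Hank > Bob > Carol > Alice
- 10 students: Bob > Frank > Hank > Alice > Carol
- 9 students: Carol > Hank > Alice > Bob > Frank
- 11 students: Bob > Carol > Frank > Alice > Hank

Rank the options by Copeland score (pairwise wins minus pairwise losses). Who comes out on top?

Bob

Pairwise results:
  Carol vs Hank: Carol wins 22–13.
  Carol vs Alice: Carol wins 25–10.
  Carol vs Bob: Bob wins 24–11.
  Carol vs Frank: Carol wins 22–13.
  Hank vs Alice: Hank wins 22–13.
  Hank vs Bob: Bob wins 21–14.
  Hank vs Frank: Frank wins 24–11.
  Alice vs Bob: Bob wins 24–11.
  Alice vs Frank: Frank wins 24–11.
  Bob vs Frank: Bob wins 30–5.
Copeland scores (wins − losses):
  Carol: 3 − 1 = 2
  Hank: 1 − 3 = -2
  Alice: 0 − 4 = -4
  Bob: 4 − 0 = 4
  Frank: 2 − 2 = 0
Bob has the best Copeland score.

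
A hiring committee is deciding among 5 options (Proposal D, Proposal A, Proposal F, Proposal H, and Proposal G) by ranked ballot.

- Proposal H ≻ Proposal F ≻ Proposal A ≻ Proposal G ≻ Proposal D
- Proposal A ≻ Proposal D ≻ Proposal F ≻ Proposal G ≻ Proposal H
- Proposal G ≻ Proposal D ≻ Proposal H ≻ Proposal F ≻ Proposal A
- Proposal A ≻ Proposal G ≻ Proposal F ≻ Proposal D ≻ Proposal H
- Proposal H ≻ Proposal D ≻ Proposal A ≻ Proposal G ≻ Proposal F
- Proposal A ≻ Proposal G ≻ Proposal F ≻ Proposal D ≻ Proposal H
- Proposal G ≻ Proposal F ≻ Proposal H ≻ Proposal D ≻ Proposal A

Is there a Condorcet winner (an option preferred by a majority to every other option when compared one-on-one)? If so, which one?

There is no Condorcet winner

Head-to-head results (7 voters total):
Proposal D vs Proposal A: Proposal A wins 4–3.
Proposal D vs Proposal F: Proposal F wins 4–3.
Proposal D vs Proposal H: Proposal D wins 4–3.
Proposal D vs Proposal G: Proposal G wins 5–2.
Proposal A vs Proposal F: Proposal A wins 4–3.
Proposal A vs Proposal H: Proposal H wins 4–3.
Proposal A vs Proposal G: Proposal A wins 5–2.
Proposal F vs Proposal H: Proposal F wins 4–3.
Proposal F vs Proposal G: Proposal G wins 5–2.
Proposal H vs Proposal G: Proposal G wins 5–2.
No candidate beats all others: Proposal D beats Proposal H beats Proposal A beats Proposal D, a majority cycle.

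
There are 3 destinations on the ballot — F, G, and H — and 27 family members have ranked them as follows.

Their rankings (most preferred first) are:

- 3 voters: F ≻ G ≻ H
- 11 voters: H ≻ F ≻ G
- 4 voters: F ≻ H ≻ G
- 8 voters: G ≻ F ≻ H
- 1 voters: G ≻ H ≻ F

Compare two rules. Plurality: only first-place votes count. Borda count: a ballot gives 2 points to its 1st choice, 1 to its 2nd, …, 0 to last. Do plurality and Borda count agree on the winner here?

No

Plurality first-place counts: F 7, G 9, H 11 → H.
Borda totals: F 33, G 21, H 27 → F.
The two rules disagree: plurality picks H, Borda picks F.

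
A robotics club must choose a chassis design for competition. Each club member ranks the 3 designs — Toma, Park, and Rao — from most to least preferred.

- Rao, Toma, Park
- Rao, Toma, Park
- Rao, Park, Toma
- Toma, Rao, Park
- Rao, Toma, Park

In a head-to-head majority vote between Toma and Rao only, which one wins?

Rao

Ballots ranking Toma above Rao: 1.
Ballots ranking Rao above Toma: 4.
Rao wins the head-to-head, 4–1.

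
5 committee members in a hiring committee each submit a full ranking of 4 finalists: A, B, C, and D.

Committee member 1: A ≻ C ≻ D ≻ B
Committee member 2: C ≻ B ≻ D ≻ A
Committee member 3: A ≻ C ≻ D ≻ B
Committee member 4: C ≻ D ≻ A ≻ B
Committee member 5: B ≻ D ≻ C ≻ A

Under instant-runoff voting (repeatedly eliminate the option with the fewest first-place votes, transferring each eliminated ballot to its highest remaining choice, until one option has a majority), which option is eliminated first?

D

Round 1: A 2, C 2, B 1, D 0. D has the fewest and is eliminated.
Round 2: A 2, C 2, B 1. B has the fewest and is eliminated.
Round 3: C 3, A 2. C has a majority.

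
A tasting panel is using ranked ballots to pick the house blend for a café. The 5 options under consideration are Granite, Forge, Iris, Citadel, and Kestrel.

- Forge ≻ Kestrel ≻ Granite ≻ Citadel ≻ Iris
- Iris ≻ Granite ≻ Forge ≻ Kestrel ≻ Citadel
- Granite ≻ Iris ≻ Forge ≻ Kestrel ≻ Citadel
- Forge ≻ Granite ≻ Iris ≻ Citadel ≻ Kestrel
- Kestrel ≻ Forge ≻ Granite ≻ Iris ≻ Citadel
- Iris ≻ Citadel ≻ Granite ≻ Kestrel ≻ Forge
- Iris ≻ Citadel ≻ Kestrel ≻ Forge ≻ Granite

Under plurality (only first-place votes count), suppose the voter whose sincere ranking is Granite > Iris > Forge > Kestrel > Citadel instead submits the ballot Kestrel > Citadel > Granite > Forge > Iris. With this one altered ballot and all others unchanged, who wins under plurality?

First-place totals with the altered ballot: Granite 0, Forge 2, Iris 3, Citadel 0, Kestrel 2.
The winner is unchanged: still Iris.

Iris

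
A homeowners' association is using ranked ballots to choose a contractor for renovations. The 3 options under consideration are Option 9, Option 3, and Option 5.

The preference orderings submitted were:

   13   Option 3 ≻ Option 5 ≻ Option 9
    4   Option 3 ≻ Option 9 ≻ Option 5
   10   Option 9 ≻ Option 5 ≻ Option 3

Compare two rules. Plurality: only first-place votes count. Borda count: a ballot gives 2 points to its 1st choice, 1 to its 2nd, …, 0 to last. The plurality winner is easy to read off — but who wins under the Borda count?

Plurality first-place counts: Option 9 10, Option 3 17, Option 5 0 → Option 3.
Borda totals: Option 9 24, Option 3 34, Option 5 23 → Option 3.

Option 3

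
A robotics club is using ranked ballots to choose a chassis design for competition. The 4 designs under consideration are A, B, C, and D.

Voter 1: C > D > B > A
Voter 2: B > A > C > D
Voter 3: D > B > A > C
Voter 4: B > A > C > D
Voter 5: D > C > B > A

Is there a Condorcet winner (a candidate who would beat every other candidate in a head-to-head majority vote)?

Head-to-head results (5 voters total):
A vs B: B wins 5–0.
A vs C: A wins 3–2.
A vs D: D wins 3–2.
B vs C: B wins 3–2.
B vs D: D wins 3–2.
C vs D: C wins 3–2.
No candidate beats all others: A beats C beats D beats A, a majority cycle.

No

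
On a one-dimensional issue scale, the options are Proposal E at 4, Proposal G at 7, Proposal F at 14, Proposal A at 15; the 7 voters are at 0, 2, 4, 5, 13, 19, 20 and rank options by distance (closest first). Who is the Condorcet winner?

With single-peaked preferences on a line, the Condorcet winner is the candidate closest to the median voter.
The median voter (position 5) is closest to Proposal E at 4.
Check: Proposal E vs Proposal G — voters closer to Proposal E: 4 of 7.

Proposal E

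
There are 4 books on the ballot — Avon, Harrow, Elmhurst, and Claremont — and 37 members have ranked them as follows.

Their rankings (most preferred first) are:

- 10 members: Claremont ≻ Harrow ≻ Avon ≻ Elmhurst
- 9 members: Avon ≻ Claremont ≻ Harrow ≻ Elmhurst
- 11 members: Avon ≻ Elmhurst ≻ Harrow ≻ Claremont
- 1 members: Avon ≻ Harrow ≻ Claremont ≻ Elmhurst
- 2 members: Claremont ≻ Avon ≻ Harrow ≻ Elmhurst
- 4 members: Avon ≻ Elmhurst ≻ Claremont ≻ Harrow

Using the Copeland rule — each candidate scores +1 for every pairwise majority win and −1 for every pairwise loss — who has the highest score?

Avon

Pairwise results:
  Avon vs Harrow: Avon wins 27–10.
  Avon vs Elmhurst: Avon wins 37–0.
  Avon vs Claremont: Avon wins 25–12.
  Harrow vs Elmhurst: Harrow wins 22–15.
  Harrow vs Claremont: Claremont wins 25–12.
  Elmhurst vs Claremont: Claremont wins 22–15.
Copeland scores (wins − losses):
  Avon: 3 − 0 = 3
  Harrow: 1 − 2 = -1
  Elmhurst: 0 − 3 = -3
  Claremont: 2 − 1 = 1
Avon has the best Copeland score.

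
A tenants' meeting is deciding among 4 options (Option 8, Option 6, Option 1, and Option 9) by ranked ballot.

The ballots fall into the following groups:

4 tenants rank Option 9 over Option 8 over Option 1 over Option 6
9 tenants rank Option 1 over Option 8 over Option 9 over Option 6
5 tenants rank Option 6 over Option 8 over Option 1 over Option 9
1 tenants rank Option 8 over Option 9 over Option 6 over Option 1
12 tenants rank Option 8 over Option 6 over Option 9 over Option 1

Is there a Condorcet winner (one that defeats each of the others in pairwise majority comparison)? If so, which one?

Head-to-head results (31 voters total):
Option 8 vs Option 6: Option 8 wins 26–5.
Option 8 vs Option 1: Option 8 wins 22–9.
Option 8 vs Option 9: Option 8 wins 27–4.
Option 6 vs Option 1: Option 6 wins 18–13.
Option 6 vs Option 9: Option 6 wins 17–14.
Option 1 vs Option 9: Option 9 wins 17–14.
Option 8 beats each rival — Option 6 (26–5), Option 1 (22–9), Option 9 (27–4) — so Option 8 is the Condorcet winner.

Option 8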